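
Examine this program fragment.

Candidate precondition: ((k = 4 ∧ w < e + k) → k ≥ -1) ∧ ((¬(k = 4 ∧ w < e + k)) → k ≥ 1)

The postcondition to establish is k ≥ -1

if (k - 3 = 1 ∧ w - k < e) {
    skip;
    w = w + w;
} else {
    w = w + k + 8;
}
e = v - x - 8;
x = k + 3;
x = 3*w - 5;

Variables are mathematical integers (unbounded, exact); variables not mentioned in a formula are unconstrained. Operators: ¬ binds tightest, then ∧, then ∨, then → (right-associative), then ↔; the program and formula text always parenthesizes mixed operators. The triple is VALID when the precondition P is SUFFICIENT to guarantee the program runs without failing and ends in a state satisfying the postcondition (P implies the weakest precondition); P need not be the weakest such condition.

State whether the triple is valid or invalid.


Working backward. After the program, k ≥ -1 must hold.
Before x := 3*w - 5: k ≥ -1
Before x := k + 3: k ≥ -1
Before e := v - x - 8: k ≥ -1
Then branch requires k ≥ -1; else branch requires k ≥ -1.
Before the if: ((k = 4 ∧ w < e + k) → k ≥ -1) ∧ ((¬(k = 4 ∧ w < e + k)) → k ≥ -1)
The weakest precondition is ((k = 4 ∧ w < e + k) → k ≥ -1) ∧ ((¬(k = 4 ∧ w < e + k)) → k ≥ -1).
Check whether ((k = 4 ∧ w < e + k) → k ≥ -1) ∧ ((¬(k = 4 ∧ w < e + k)) → k ≥ 1) implies it.
Every state satisfying the precondition satisfies the weakest precondition: the implication holds.
Answer: valid


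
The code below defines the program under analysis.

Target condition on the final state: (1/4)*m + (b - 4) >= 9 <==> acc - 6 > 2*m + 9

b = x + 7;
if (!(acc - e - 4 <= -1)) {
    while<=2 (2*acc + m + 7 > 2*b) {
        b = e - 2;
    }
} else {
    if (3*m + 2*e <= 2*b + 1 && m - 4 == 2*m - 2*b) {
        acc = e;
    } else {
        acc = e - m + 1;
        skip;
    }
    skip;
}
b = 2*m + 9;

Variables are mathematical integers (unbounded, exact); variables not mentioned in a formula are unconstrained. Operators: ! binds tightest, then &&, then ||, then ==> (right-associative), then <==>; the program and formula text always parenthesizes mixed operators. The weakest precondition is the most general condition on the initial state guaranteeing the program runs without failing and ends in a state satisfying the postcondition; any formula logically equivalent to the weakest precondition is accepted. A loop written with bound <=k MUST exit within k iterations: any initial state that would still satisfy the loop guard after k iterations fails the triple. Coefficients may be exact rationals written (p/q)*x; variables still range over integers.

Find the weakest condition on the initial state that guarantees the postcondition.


Working backward. After the program, the postcondition (1/4)*m + (b - 4) >= 9 <==> acc - 6 > 2*m + 9 must hold; in canonical form it is b + (1/4)*m >= 13 <==> acc > 2*m + 15.
Before b := 2*m + 9: (9/4)*m >= 4 <==> acc > 2*m + 15
Then branch requires (2*acc + m > 2*b - 7 ==> ((2*acc + m > 2*e - 11 ==> ((!(2*acc + m > 2*e - 11)) && ((9/4)*m >= 4 <==> acc > 2*m + 15))) && ((!(2*acc + m > 2*e - 11)) ==> ((9/4)*m >= 4 <==> acc > 2*m + 15)))) && ((!(2*acc + m > 2*b - 7)) ==> ((9/4)*m >= 4 <==> acc > 2*m + 15)); else branch requires ((2*e + 3*m <= 2*b + 1 && 2*b == m + 4) ==> ((9/4)*m >= 4 <==> e > 2*m + 15)) && ((!(2*e + 3*m <= 2*b + 1 && 2*b == m + 4)) ==> ((9/4)*m >= 4 <==> e > 3*m + 14)).
Before the if: ((!(acc <= e + 3)) ==> ((2*acc + m > 2*b - 7 ==> ((2*acc + m > 2*e - 11 ==> ((!(2*acc + m > 2*e - 11)) && ((9/4)*m >= 4 <==> acc > 2*m + 15))) && ((!(2*acc + m > 2*e - 11)) ==> ((9/4)*m >= 4 <==> acc > 2*m + 15)))) && ((!(2*acc + m > 2*b - 7)) ==> ((9/4)*m >= 4 <==> acc > 2*m + 15)))) && (acc <= e + 3 ==> (((2*e + 3*m <= 2*b + 1 && 2*b == m + 4) ==> ((9/4)*m >= 4 <==> e > 2*m + 15)) && ((!(2*e + 3*m <= 2*b + 1 && 2*b == m + 4)) ==> ((9/4)*m >= 4 <==> e > 3*m + 14))))
Before b := x + 7: ((!(acc <= e + 3)) ==> ((2*acc + m > 2*x + 7 ==> ((2*acc + m > 2*e - 11 ==> ((!(2*acc + m > 2*e - 11)) && ((9/4)*m >= 4 <==> acc > 2*m + 15))) && ((!(2*acc + m > 2*e - 11)) ==> ((9/4)*m >= 4 <==> acc > 2*m + 15)))) && ((!(2*acc + m > 2*x + 7)) ==> ((9/4)*m >= 4 <==> acc > 2*m + 15)))) && (acc <= e + 3 ==> (((2*e + 3*m <= 2*x + 15 && 2*x == m - 10) ==> ((9/4)*m >= 4 <==> e > 2*m + 15)) && ((!(2*e + 3*m <= 2*x + 15 && 2*x == m - 10)) ==> ((9/4)*m >= 4 <==> e > 3*m + 14))))
Answer: WP = ((!(acc <= e + 3)) ==> ((2*acc + m > 2*x + 7 ==> ((2*acc + m > 2*e - 11 ==> ((!(2*acc + m > 2*e - 11)) && ((9/4)*m >= 4 <==> acc > 2*m + 15))) && ((!(2*acc + m > 2*e - 11)) ==> ((9/4)*m >= 4 <==> acc > 2*m + 15)))) && ((!(2*acc + m > 2*x + 7)) ==> ((9/4)*m >= 4 <==> acc > 2*m + 15)))) && (acc <= e + 3 ==> (((2*e + 3*m <= 2*x + 15 && 2*x == m - 10) ==> ((9/4)*m >= 4 <==> e > 2*m + 15)) && ((!(2*e + 3*m <= 2*x + 15 && 2*x == m - 10)) ==> ((9/4)*m >= 4 <==> e > 3*m + 14))))


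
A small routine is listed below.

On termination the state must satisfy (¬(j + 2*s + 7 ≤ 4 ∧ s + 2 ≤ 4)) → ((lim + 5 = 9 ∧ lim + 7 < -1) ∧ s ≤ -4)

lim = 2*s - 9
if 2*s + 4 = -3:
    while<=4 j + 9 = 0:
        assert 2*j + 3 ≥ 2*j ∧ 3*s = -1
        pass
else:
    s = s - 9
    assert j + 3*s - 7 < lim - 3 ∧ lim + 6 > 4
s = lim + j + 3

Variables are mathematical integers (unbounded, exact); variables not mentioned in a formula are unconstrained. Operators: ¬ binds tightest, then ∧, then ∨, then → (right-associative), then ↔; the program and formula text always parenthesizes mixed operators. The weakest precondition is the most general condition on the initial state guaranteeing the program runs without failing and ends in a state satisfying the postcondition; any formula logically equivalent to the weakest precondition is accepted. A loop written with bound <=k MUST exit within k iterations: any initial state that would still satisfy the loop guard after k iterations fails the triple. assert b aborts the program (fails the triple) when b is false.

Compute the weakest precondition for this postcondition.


Working backward. After the program, the postcondition (¬(j + 2*s + 7 ≤ 4 ∧ s + 2 ≤ 4)) → ((lim + 5 = 9 ∧ lim + 7 < -1) ∧ s ≤ -4) must hold; in canonical form it is (¬(j + 2*s ≤ -3 ∧ s ≤ 2)) → (lim = 4 ∧ lim < -8 ∧ s ≤ -4).
Before s := lim + j + 3: (¬(3*j + 2*lim ≤ -9 ∧ j + lim ≤ -1)) → (lim = 4 ∧ lim < -8 ∧ j + lim ≤ -7)
Then branch requires (j = -9 → (3*s = -1 ∧ (j = -9 → (3*s = -1 ∧ (j = -9 → (3*s = -1 ∧ (j = -9 → (3*s = -1 ∧ (¬(j = -9)) ∧ ((¬(3*j + 2*lim ≤ -9 ∧ j + lim ≤ -1)) → (lim = 4 ∧ lim < -8 ∧ j + lim ≤ -7)))) ∧ ((¬(j = -9)) → ((¬(3*j + 2*lim ≤ -9 ∧ j + lim ≤ -1)) → (lim = 4 ∧ lim < -8 ∧ j + lim ≤ -7))))) ∧ ((¬(j = -9)) → ((¬(3*j + 2*lim ≤ -9 ∧ j + lim ≤ -1)) → (lim = 4 ∧ lim < -8 ∧ j + lim ≤ -7))))) ∧ ((¬(j = -9)) → ((¬(3*j + 2*lim ≤ -9 ∧ j + lim ≤ -1)) → (lim = 4 ∧ lim < -8 ∧ j + lim ≤ -7))))) ∧ ((¬(j = -9)) → ((¬(3*j + 2*lim ≤ -9 ∧ j + lim ≤ -1)) → (lim = 4 ∧ lim < -8 ∧ j + lim ≤ -7))); else branch requires j + 3*s < lim + 31 ∧ lim > -2 ∧ ((¬(3*j + 2*lim ≤ -9 ∧ j + lim ≤ -1)) → (lim = 4 ∧ lim < -8 ∧ j + lim ≤ -7)).
Before the if: (2*s = -7 → ((j = -9 → (3*s = -1 ∧ (j = -9 → (3*s = -1 ∧ (j = -9 → (3*s = -1 ∧ (j = -9 → (3*s = -1 ∧ (¬(j = -9)) ∧ ((¬(3*j + 2*lim ≤ -9 ∧ j + lim ≤ -1)) → (lim = 4 ∧ lim < -8 ∧ j + lim ≤ -7)))) ∧ ((¬(j = -9)) → ((¬(3*j + 2*lim ≤ -9 ∧ j + lim ≤ -1)) → (lim = 4 ∧ lim < -8 ∧ j + lim ≤ -7))))) ∧ ((¬(j = -9)) → ((¬(3*j + 2*lim ≤ -9 ∧ j + lim ≤ -1)) → (lim = 4 ∧ lim < -8 ∧ j + lim ≤ -7))))) ∧ ((¬(j = -9)) → ((¬(3*j + 2*lim ≤ -9 ∧ j + lim ≤ -1)) → (lim = 4 ∧ lim < -8 ∧ j + lim ≤ -7))))) ∧ ((¬(j = -9)) → ((¬(3*j + 2*lim ≤ -9 ∧ j + lim ≤ -1)) → (lim = 4 ∧ lim < -8 ∧ j + lim ≤ -7))))) ∧ ((¬(2*s = -7)) → (j + 3*s < lim + 31 ∧ lim > -2 ∧ ((¬(3*j + 2*lim ≤ -9 ∧ j + lim ≤ -1)) → (lim = 4 ∧ lim < -8 ∧ j + lim ≤ -7))))
Before lim := 2*s - 9: (2*s = -7 → ((j = -9 → (3*s = -1 ∧ (j = -9 → (3*s = -1 ∧ (j = -9 → (3*s = -1 ∧ (j = -9 → (3*s = -1 ∧ (¬(j = -9)) ∧ ((¬(3*j + 4*s ≤ 9 ∧ j + 2*s ≤ 8)) → (2*s = 13 ∧ 2*s < 1 ∧ j + 2*s ≤ 2)))) ∧ ((¬(j = -9)) → ((¬(3*j + 4*s ≤ 9 ∧ j + 2*s ≤ 8)) → (2*s = 13 ∧ 2*s < 1 ∧ j + 2*s ≤ 2))))) ∧ ((¬(j = -9)) → ((¬(3*j + 4*s ≤ 9 ∧ j + 2*s ≤ 8)) → (2*s = 13 ∧ 2*s < 1 ∧ j + 2*s ≤ 2))))) ∧ ((¬(j = -9)) → ((¬(3*j + 4*s ≤ 9 ∧ j + 2*s ≤ 8)) → (2*s = 13 ∧ 2*s < 1 ∧ j + 2*s ≤ 2))))) ∧ ((¬(j = -9)) → ((¬(3*j + 4*s ≤ 9 ∧ j + 2*s ≤ 8)) → (2*s = 13 ∧ 2*s < 1 ∧ j + 2*s ≤ 2))))) ∧ ((¬(2*s = -7)) → (j + s < 22 ∧ 2*s > 7 ∧ ((¬(3*j + 4*s ≤ 9 ∧ j + 2*s ≤ 8)) → (2*s = 13 ∧ 2*s < 1 ∧ j + 2*s ≤ 2))))
Answer: WP = (2*s = -7 → ((j = -9 → (3*s = -1 ∧ (j = -9 → (3*s = -1 ∧ (j = -9 → (3*s = -1 ∧ (j = -9 → (3*s = -1 ∧ (¬(j = -9)) ∧ ((¬(3*j + 4*s ≤ 9 ∧ j + 2*s ≤ 8)) → (2*s = 13 ∧ 2*s < 1 ∧ j + 2*s ≤ 2)))) ∧ ((¬(j = -9)) → ((¬(3*j + 4*s ≤ 9 ∧ j + 2*s ≤ 8)) → (2*s = 13 ∧ 2*s < 1 ∧ j + 2*s ≤ 2))))) ∧ ((¬(j = -9)) → ((¬(3*j + 4*s ≤ 9 ∧ j + 2*s ≤ 8)) → (2*s = 13 ∧ 2*s < 1 ∧ j + 2*s ≤ 2))))) ∧ ((¬(j = -9)) → ((¬(3*j + 4*s ≤ 9 ∧ j + 2*s ≤ 8)) → (2*s = 13 ∧ 2*s < 1 ∧ j + 2*s ≤ 2))))) ∧ ((¬(j = -9)) → ((¬(3*j + 4*s ≤ 9 ∧ j + 2*s ≤ 8)) → (2*s = 13 ∧ 2*s < 1 ∧ j + 2*s ≤ 2))))) ∧ ((¬(2*s = -7)) → (j + s < 22 ∧ 2*s > 7 ∧ ((¬(3*j + 4*s ≤ 9 ∧ j + 2*s ≤ 8)) → (2*s = 13 ∧ 2*s < 1 ∧ j + 2*s ≤ 2))))


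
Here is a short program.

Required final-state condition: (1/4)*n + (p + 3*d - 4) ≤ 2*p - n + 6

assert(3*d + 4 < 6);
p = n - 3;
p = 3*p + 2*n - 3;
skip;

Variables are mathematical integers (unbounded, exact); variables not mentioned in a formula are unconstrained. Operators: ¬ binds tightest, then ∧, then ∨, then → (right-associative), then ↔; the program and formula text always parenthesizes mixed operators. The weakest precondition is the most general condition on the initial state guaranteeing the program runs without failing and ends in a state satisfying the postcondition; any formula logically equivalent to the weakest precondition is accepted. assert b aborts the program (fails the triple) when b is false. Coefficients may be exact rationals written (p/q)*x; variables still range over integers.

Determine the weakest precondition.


Working backward. After the program, the postcondition (1/4)*n + (p + 3*d - 4) ≤ 2*p - n + 6 must hold; in canonical form it is 3*d + (5/4)*n ≤ p + 10.
Before skip: 3*d + (5/4)*n ≤ p + 10
Before p := 3*p + 2*n - 3: 3*d ≤ (3/4)*n + 3*p + 7
Before p := n - 3: 3*d ≤ (15/4)*n - 2
Before assert 3*d + 4 < 6: 3*d < 2 ∧ 3*d ≤ (15/4)*n - 2
Answer: WP = 3*d < 2 ∧ 3*d ≤ (15/4)*n - 2


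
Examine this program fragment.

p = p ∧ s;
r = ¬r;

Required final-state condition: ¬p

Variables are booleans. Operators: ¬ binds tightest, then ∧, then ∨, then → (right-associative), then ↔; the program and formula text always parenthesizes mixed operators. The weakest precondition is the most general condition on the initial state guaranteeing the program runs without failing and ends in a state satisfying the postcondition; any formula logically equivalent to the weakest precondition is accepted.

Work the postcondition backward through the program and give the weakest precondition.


Working backward. After the program, ¬p must hold.
Before r := ¬r: ¬p
Before p := p ∧ s: ¬(p ∧ s)
Answer: WP = ¬(p ∧ s)


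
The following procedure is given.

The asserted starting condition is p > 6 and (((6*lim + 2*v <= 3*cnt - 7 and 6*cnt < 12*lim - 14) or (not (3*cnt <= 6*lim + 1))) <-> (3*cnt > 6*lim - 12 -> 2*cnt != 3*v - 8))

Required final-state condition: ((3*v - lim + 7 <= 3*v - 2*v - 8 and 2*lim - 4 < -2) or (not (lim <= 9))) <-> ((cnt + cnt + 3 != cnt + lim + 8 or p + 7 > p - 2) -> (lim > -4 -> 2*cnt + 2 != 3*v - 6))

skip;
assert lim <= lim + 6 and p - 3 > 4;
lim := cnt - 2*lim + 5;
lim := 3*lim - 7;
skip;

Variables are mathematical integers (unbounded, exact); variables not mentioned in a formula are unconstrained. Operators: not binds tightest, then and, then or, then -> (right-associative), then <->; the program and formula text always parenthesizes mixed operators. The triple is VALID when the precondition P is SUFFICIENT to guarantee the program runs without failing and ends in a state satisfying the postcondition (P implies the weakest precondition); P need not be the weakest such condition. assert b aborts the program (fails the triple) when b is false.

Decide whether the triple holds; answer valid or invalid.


Working backward. After the program, the postcondition ((3*v - lim + 7 <= 3*v - 2*v - 8 and 2*lim - 4 < -2) or (not (lim <= 9))) <-> ((cnt + cnt + 3 != cnt + lim + 8 or p + 7 > p - 2) -> (lim > -4 -> 2*cnt + 2 != 3*v - 6)) must hold; in canonical form it is ((2*v <= lim - 15 and 2*lim < 2) or (not (lim <= 9))) <-> (lim > -4 -> 2*cnt != 3*v - 8).
Before skip: ((2*v <= lim - 15 and 2*lim < 2) or (not (lim <= 9))) <-> (lim > -4 -> 2*cnt != 3*v - 8)
Before lim := 3*lim - 7: ((2*v <= 3*lim - 22 and 6*lim < 16) or (not (3*lim <= 16))) <-> (3*lim > 3 -> 2*cnt != 3*v - 8)
Before lim := cnt - 2*lim + 5: ((6*lim + 2*v <= 3*cnt - 7 and 6*cnt < 12*lim - 14) or (not (3*cnt <= 6*lim + 1))) <-> (3*cnt > 6*lim - 12 -> 2*cnt != 3*v - 8)
Before assert lim <= lim + 6 and p - 3 > 4: p > 7 and (((6*lim + 2*v <= 3*cnt - 7 and 6*cnt < 12*lim - 14) or (not (3*cnt <= 6*lim + 1))) <-> (3*cnt > 6*lim - 12 -> 2*cnt != 3*v - 8))
Before skip: p > 7 and (((6*lim + 2*v <= 3*cnt - 7 and 6*cnt < 12*lim - 14) or (not (3*cnt <= 6*lim + 1))) <-> (3*cnt > 6*lim - 12 -> 2*cnt != 3*v - 8))
The weakest precondition is p > 7 and (((6*lim + 2*v <= 3*cnt - 7 and 6*cnt < 12*lim - 14) or (not (3*cnt <= 6*lim + 1))) <-> (3*cnt > 6*lim - 12 -> 2*cnt != 3*v - 8)).
Check whether p > 6 and (((6*lim + 2*v <= 3*cnt - 7 and 6*cnt < 12*lim - 14) or (not (3*cnt <= 6*lim + 1))) <-> (3*cnt > 6*lim - 12 -> 2*cnt != 3*v - 8)) implies it.
Countermodel: at the initial state cnt = -1, lim = 0, p = 7, v = 2, the precondition holds but the weakest precondition fails.
Answer: invalid


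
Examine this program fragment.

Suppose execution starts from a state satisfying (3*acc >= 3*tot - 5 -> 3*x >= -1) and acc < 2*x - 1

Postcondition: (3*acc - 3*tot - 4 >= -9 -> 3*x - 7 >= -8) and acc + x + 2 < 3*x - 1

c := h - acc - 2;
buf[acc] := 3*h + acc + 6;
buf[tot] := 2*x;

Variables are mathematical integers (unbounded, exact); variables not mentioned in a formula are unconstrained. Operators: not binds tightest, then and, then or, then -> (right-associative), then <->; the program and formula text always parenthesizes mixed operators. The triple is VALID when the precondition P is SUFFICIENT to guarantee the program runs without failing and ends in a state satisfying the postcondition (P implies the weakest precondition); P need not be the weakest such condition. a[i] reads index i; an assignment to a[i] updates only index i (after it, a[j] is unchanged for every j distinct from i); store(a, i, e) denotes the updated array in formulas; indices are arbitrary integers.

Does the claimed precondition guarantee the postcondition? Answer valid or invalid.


Working backward. After the program, the postcondition (3*acc - 3*tot - 4 >= -9 -> 3*x - 7 >= -8) and acc + x + 2 < 3*x - 1 must hold; in canonical form it is (3*acc >= 3*tot - 5 -> 3*x >= -1) and acc < 2*x - 3.
Before buf[tot] := 2*x: (3*acc >= 3*tot - 5 -> 3*x >= -1) and acc < 2*x - 3
Before buf[acc] := 3*h + acc + 6: (3*acc >= 3*tot - 5 -> 3*x >= -1) and acc < 2*x - 3
Before c := h - acc - 2: (3*acc >= 3*tot - 5 -> 3*x >= -1) and acc < 2*x - 3
The weakest precondition is (3*acc >= 3*tot - 5 -> 3*x >= -1) and acc < 2*x - 3.
Check whether (3*acc >= 3*tot - 5 -> 3*x >= -1) and acc < 2*x - 1 implies it.
Countermodel: at the initial state acc = -4, tot = -2, x = -1, the precondition holds but the weakest precondition fails.
Answer: invalid


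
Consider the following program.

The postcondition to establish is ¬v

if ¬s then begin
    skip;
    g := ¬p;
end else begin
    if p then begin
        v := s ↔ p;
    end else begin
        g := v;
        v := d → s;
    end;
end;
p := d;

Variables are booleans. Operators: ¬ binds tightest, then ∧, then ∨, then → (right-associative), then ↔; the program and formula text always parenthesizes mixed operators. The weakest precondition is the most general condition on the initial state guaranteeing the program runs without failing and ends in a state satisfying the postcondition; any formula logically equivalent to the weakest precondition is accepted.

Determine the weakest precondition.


Working backward. After the program, ¬v must hold.
Before p := d: ¬v
Then branch requires ¬v; else branch requires (p → (¬(s ↔ p))) ∧ ((¬p) → (¬(d → s))).
Before the if: ((¬s) → (¬v)) ∧ (s → ((p → (¬(s ↔ p))) ∧ ((¬p) → (¬(d → s)))))
Answer: WP = ((¬s) → (¬v)) ∧ (s → ((p → (¬(s ↔ p))) ∧ ((¬p) → (¬(d → s)))))


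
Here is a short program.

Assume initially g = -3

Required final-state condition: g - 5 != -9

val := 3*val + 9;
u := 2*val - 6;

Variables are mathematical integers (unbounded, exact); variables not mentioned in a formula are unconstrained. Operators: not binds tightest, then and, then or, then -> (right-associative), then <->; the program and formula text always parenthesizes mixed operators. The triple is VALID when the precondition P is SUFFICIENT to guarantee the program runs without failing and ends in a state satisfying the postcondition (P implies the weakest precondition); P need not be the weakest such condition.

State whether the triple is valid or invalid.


Working backward. After the program, the postcondition g - 5 != -9 must hold; in canonical form it is g != -4.
Before u := 2*val - 6: g != -4
Before val := 3*val + 9: g != -4
The weakest precondition is g != -4.
Check whether g = -3 implies it.
Every state satisfying the precondition satisfies the weakest precondition: the implication holds.
Answer: valid


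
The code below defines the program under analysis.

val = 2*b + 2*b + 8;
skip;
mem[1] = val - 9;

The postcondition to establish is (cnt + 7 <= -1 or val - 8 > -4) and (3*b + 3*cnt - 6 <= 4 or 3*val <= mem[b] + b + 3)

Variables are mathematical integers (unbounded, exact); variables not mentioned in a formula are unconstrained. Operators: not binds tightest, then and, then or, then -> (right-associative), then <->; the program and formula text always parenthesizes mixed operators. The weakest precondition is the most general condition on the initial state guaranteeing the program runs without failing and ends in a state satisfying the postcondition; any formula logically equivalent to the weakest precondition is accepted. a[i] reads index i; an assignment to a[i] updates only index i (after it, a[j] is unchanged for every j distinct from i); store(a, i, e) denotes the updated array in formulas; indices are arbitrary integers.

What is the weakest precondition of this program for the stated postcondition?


Working backward. After the program, the postcondition (cnt + 7 <= -1 or val - 8 > -4) and (3*b + 3*cnt - 6 <= 4 or 3*val <= mem[b] + b + 3) must hold; in canonical form it is (cnt <= -8 or val > 4) and (3*b + 3*cnt <= 10 or 3*val <= mem[b] + b + 3).
Before mem[1] := val - 9: (cnt <= -8 or val > 4) and (3*b + 3*cnt <= 10 or 3*val <= store(mem, 1, val - 9)[b] + b + 3)
Before skip: (cnt <= -8 or val > 4) and (3*b + 3*cnt <= 10 or 3*val <= store(mem, 1, val - 9)[b] + b + 3)
Before val := 2*b + 2*b + 8: (cnt <= -8 or 4*b > -4) and (3*b + 3*cnt <= 10 or 11*b <= store(mem, 1, 4*b - 1)[b] - 21)
Answer: WP = (cnt <= -8 or 4*b > -4) and (3*b + 3*cnt <= 10 or 11*b <= store(mem, 1, 4*b - 1)[b] - 21)


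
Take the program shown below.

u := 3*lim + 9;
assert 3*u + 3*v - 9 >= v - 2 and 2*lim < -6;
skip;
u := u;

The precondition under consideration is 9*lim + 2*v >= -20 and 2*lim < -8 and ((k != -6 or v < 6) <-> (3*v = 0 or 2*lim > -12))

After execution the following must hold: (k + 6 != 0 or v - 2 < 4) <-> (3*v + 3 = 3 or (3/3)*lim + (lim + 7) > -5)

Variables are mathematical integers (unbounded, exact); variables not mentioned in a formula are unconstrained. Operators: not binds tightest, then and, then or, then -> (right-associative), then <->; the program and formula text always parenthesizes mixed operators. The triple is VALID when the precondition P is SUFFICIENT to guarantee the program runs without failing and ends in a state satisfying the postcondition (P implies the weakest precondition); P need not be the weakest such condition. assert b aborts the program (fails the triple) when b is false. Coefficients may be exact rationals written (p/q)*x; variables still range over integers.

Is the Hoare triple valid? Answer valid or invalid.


Working backward. After the program, the postcondition (k + 6 != 0 or v - 2 < 4) <-> (3*v + 3 = 3 or (3/3)*lim + (lim + 7) > -5) must hold; in canonical form it is (k != -6 or v < 6) <-> (3*v = 0 or 2*lim > -12).
Before u := u: (k != -6 or v < 6) <-> (3*v = 0 or 2*lim > -12)
Before skip: (k != -6 or v < 6) <-> (3*v = 0 or 2*lim > -12)
Before assert 3*u + 3*v - 9 >= v - 2 and 2*lim < -6: 3*u + 2*v >= 7 and 2*lim < -6 and ((k != -6 or v < 6) <-> (3*v = 0 or 2*lim > -12))
Before u := 3*lim + 9: 9*lim + 2*v >= -20 and 2*lim < -6 and ((k != -6 or v < 6) <-> (3*v = 0 or 2*lim > -12))
The weakest precondition is 9*lim + 2*v >= -20 and 2*lim < -6 and ((k != -6 or v < 6) <-> (3*v = 0 or 2*lim > -12)).
Check whether 9*lim + 2*v >= -20 and 2*lim < -8 and ((k != -6 or v < 6) <-> (3*v = 0 or 2*lim > -12)) implies it.
Every state satisfying the precondition satisfies the weakest precondition: the implication holds.
Answer: valid


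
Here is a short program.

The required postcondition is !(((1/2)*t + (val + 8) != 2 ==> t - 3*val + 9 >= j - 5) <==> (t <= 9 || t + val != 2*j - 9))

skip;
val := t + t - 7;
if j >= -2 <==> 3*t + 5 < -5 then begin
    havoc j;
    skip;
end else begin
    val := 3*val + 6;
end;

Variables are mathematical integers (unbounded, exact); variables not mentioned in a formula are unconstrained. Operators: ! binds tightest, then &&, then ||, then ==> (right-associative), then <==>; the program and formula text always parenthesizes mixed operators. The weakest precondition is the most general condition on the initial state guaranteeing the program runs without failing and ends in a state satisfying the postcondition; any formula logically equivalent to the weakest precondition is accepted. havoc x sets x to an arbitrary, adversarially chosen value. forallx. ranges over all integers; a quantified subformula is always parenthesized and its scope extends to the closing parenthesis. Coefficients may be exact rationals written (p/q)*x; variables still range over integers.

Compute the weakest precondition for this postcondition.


Working backward. After the program, the postcondition !(((1/2)*t + (val + 8) != 2 ==> t - 3*val + 9 >= j - 5) <==> (t <= 9 || t + val != 2*j - 9)) must hold; in canonical form it is !(((1/2)*t + val != -6 ==> t >= j + 3*val - 14) <==> (t <= 9 || t + val != 2*j - 9)).
Then branch requires forall j_1. (!(((1/2)*t + val != -6 ==> t >= j_1 + 3*val - 14) <==> (t <= 9 || t + val != 2*j_1 - 9))); else branch requires !(((1/2)*t + 3*val != -12 ==> t >= j + 9*val + 4) <==> (t <= 9 || t + 3*val != 2*j - 15)).
Before the if: ((j >= -2 <==> 3*t < -10) ==> (forall j_1. (!(((1/2)*t + val != -6 ==> t >= j_1 + 3*val - 14) <==> (t <= 9 || t + val != 2*j_1 - 9))))) && ((!(j >= -2 <==> 3*t < -10)) ==> (!(((1/2)*t + 3*val != -12 ==> t >= j + 9*val + 4) <==> (t <= 9 || t + 3*val != 2*j - 15))))
Before val := t + t - 7: ((j >= -2 <==> 3*t < -10) ==> (forall j_1. (!(((5/2)*t != 1 ==> j_1 + 5*t <= 35) <==> (t <= 9 || 3*t != 2*j_1 - 2))))) && ((!(j >= -2 <==> 3*t < -10)) ==> (!(((13/2)*t != 9 ==> j + 17*t <= 59) <==> (t <= 9 || 7*t != 2*j + 6))))
Before skip: ((j >= -2 <==> 3*t < -10) ==> (forall j_1. (!(((5/2)*t != 1 ==> j_1 + 5*t <= 35) <==> (t <= 9 || 3*t != 2*j_1 - 2))))) && ((!(j >= -2 <==> 3*t < -10)) ==> (!(((13/2)*t != 9 ==> j + 17*t <= 59) <==> (t <= 9 || 7*t != 2*j + 6))))
Answer: WP = ((j >= -2 <==> 3*t < -10) ==> (forall j_1. (!(((5/2)*t != 1 ==> j_1 + 5*t <= 35) <==> (t <= 9 || 3*t != 2*j_1 - 2))))) && ((!(j >= -2 <==> 3*t < -10)) ==> (!(((13/2)*t != 9 ==> j + 17*t <= 59) <==> (t <= 9 || 7*t != 2*j + 6))))


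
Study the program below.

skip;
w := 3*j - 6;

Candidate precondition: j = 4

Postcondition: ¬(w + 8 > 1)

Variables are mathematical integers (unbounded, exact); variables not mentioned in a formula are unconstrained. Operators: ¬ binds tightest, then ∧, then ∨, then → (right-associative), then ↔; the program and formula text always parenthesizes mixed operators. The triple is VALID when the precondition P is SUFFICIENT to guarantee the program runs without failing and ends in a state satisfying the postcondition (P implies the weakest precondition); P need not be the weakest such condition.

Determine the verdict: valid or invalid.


Working backward. After the program, the postcondition ¬(w + 8 > 1) must hold; in canonical form it is ¬(w > -7).
Before w := 3*j - 6: ¬(3*j > -1)
Before skip: ¬(3*j > -1)
The weakest precondition is ¬(3*j > -1).
Check whether j = 4 implies it.
Countermodel: at the initial state j = 4, the precondition holds but the weakest precondition fails.
Answer: invalid


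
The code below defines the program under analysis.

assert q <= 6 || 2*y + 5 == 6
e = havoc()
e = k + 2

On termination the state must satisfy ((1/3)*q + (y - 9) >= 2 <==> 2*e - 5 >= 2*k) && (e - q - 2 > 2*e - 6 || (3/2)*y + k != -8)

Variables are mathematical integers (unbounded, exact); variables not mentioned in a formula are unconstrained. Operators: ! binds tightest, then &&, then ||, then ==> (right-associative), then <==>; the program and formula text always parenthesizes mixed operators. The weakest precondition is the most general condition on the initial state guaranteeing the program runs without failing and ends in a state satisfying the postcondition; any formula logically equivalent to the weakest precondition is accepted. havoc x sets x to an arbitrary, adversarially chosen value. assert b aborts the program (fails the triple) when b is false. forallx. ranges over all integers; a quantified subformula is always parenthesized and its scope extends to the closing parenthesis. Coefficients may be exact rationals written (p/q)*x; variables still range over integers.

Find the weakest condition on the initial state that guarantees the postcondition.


Working backward. After the program, the postcondition ((1/3)*q + (y - 9) >= 2 <==> 2*e - 5 >= 2*k) && (e - q - 2 > 2*e - 6 || (3/2)*y + k != -8) must hold; in canonical form it is ((1/3)*q + y >= 11 <==> 2*e >= 2*k + 5) && (e + q < 4 || k + (3/2)*y != -8).
Before e := k + 2: (!((1/3)*q + y >= 11)) && (k + q < 2 || k + (3/2)*y != -8)
Before havoc e: (!((1/3)*q + y >= 11)) && (k + q < 2 || k + (3/2)*y != -8)
Before assert q <= 6 || 2*y + 5 == 6: (q <= 6 || 2*y == 1) && (!((1/3)*q + y >= 11)) && (k + q < 2 || k + (3/2)*y != -8)
Answer: WP = (q <= 6 || 2*y == 1) && (!((1/3)*q + y >= 11)) && (k + q < 2 || k + (3/2)*y != -8)


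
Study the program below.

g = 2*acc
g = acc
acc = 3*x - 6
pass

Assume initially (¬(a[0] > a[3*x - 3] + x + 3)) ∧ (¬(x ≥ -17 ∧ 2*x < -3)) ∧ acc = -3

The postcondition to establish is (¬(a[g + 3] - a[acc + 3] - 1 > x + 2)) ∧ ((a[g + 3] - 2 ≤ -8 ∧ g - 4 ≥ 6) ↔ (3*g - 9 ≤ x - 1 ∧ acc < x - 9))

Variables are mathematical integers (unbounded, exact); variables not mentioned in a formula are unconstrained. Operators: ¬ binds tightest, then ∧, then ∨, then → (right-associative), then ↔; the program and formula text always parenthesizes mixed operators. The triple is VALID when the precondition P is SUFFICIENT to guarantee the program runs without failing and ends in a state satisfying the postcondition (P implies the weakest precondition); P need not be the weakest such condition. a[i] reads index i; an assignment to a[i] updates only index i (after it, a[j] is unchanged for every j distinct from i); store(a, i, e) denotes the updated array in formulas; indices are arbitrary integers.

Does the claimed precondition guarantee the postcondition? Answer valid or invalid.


Working backward. After the program, the postcondition (¬(a[g + 3] - a[acc + 3] - 1 > x + 2)) ∧ ((a[g + 3] - 2 ≤ -8 ∧ g - 4 ≥ 6) ↔ (3*g - 9 ≤ x - 1 ∧ acc < x - 9)) must hold; in canonical form it is (¬(a[g + 3] > a[acc + 3] + x + 3)) ∧ ((a[g + 3] ≤ -6 ∧ g ≥ 10) ↔ (3*g ≤ x + 8 ∧ acc < x - 9)).
Before skip: (¬(a[g + 3] > a[acc + 3] + x + 3)) ∧ ((a[g + 3] ≤ -6 ∧ g ≥ 10) ↔ (3*g ≤ x + 8 ∧ acc < x - 9))
Before acc := 3*x - 6: (¬(a[g + 3] > a[3*x - 3] + x + 3)) ∧ ((a[g + 3] ≤ -6 ∧ g ≥ 10) ↔ (3*g ≤ x + 8 ∧ 2*x < -3))
Before g := acc: (¬(a[acc + 3] > a[3*x - 3] + x + 3)) ∧ ((a[acc + 3] ≤ -6 ∧ acc ≥ 10) ↔ (3*acc ≤ x + 8 ∧ 2*x < -3))
Before g := 2*acc: (¬(a[acc + 3] > a[3*x - 3] + x + 3)) ∧ ((a[acc + 3] ≤ -6 ∧ acc ≥ 10) ↔ (3*acc ≤ x + 8 ∧ 2*x < -3))
The weakest precondition is (¬(a[acc + 3] > a[3*x - 3] + x + 3)) ∧ ((a[acc + 3] ≤ -6 ∧ acc ≥ 10) ↔ (3*acc ≤ x + 8 ∧ 2*x < -3)).
Check whether (¬(a[0] > a[3*x - 3] + x + 3)) ∧ (¬(x ≥ -17 ∧ 2*x < -3)) ∧ acc = -3 implies it.
Every state satisfying the precondition satisfies the weakest precondition: the implication holds.
Answer: valid


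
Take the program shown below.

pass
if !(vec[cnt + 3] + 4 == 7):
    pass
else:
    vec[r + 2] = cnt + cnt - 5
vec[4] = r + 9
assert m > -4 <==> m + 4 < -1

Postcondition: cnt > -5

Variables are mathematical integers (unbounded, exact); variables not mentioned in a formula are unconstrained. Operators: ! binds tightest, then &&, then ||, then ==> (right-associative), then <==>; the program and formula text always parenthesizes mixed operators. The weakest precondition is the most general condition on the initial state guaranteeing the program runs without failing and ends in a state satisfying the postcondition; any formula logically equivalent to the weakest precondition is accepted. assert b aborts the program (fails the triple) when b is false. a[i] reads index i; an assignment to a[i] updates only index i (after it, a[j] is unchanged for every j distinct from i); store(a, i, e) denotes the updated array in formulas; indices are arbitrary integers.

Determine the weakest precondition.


Working backward. After the program, cnt > -5 must hold.
Before assert m > -4 <==> m + 4 < -1: (m > -4 <==> m < -5) && cnt > -5
Before vec[4] := r + 9: (m > -4 <==> m < -5) && cnt > -5
Then branch requires (m > -4 <==> m < -5) && cnt > -5; else branch requires (m > -4 <==> m < -5) && cnt > -5.
Before the if: ((!(vec[cnt + 3] == 3)) ==> ((m > -4 <==> m < -5) && cnt > -5)) && (vec[cnt + 3] == 3 ==> ((m > -4 <==> m < -5) && cnt > -5))
Before skip: ((!(vec[cnt + 3] == 3)) ==> ((m > -4 <==> m < -5) && cnt > -5)) && (vec[cnt + 3] == 3 ==> ((m > -4 <==> m < -5) && cnt > -5))
Answer: WP = ((!(vec[cnt + 3] == 3)) ==> ((m > -4 <==> m < -5) && cnt > -5)) && (vec[cnt + 3] == 3 ==> ((m > -4 <==> m < -5) && cnt > -5))


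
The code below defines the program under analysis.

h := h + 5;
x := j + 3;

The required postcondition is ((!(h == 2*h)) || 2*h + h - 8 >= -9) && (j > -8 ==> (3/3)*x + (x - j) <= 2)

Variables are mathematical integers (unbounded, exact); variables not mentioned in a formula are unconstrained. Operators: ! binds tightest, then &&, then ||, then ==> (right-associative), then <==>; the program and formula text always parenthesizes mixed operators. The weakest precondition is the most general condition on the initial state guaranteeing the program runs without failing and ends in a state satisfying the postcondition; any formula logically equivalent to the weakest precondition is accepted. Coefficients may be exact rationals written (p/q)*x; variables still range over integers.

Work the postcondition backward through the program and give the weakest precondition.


Working backward. After the program, the postcondition ((!(h == 2*h)) || 2*h + h - 8 >= -9) && (j > -8 ==> (3/3)*x + (x - j) <= 2) must hold; in canonical form it is ((!(h == 0)) || 3*h >= -1) && (j > -8 ==> 2*x <= j + 2).
Before x := j + 3: ((!(h == 0)) || 3*h >= -1) && (j > -8 ==> j <= -4)
Before h := h + 5: ((!(h == -5)) || 3*h >= -16) && (j > -8 ==> j <= -4)
Answer: WP = ((!(h == -5)) || 3*h >= -16) && (j > -8 ==> j <= -4)


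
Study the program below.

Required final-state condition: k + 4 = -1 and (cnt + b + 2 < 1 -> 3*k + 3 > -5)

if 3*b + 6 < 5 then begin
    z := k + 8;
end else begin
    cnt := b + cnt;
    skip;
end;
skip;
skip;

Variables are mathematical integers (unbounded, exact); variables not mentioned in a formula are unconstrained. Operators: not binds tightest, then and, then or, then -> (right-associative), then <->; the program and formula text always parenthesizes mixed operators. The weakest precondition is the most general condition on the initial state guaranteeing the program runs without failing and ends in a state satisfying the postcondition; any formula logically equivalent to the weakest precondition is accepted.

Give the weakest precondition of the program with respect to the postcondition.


Working backward. After the program, the postcondition k + 4 = -1 and (cnt + b + 2 < 1 -> 3*k + 3 > -5) must hold; in canonical form it is k = -5 and (b + cnt < -1 -> 3*k > -8).
Before skip: k = -5 and (b + cnt < -1 -> 3*k > -8)
Before skip: k = -5 and (b + cnt < -1 -> 3*k > -8)
Then branch requires k = -5 and (b + cnt < -1 -> 3*k > -8); else branch requires k = -5 and (2*b + cnt < -1 -> 3*k > -8).
Before the if: (3*b < -1 -> (k = -5 and (b + cnt < -1 -> 3*k > -8))) and ((not (3*b < -1)) -> (k = -5 and (2*b + cnt < -1 -> 3*k > -8)))
Answer: WP = (3*b < -1 -> (k = -5 and (b + cnt < -1 -> 3*k > -8))) and ((not (3*b < -1)) -> (k = -5 and (2*b + cnt < -1 -> 3*k > -8)))


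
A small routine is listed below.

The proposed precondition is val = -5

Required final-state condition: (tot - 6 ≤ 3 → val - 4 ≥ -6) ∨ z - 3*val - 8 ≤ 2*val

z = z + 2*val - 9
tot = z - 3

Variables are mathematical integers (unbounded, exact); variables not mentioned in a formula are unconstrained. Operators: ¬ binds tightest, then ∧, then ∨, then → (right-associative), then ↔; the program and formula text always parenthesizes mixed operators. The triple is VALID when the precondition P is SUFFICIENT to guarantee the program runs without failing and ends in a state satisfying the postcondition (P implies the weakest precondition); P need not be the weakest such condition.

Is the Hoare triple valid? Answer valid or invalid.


Working backward. After the program, the postcondition (tot - 6 ≤ 3 → val - 4 ≥ -6) ∨ z - 3*val - 8 ≤ 2*val must hold; in canonical form it is (tot ≤ 9 → val ≥ -2) ∨ z ≤ 5*val + 8.
Before tot := z - 3: (z ≤ 12 → val ≥ -2) ∨ z ≤ 5*val + 8
Before z := z + 2*val - 9: (2*val + z ≤ 21 → val ≥ -2) ∨ z ≤ 3*val + 17
The weakest precondition is (2*val + z ≤ 21 → val ≥ -2) ∨ z ≤ 3*val + 17.
Check whether val = -5 implies it.
Countermodel: at the initial state val = -5, z = 31, the precondition holds but the weakest precondition fails.
Answer: invalid


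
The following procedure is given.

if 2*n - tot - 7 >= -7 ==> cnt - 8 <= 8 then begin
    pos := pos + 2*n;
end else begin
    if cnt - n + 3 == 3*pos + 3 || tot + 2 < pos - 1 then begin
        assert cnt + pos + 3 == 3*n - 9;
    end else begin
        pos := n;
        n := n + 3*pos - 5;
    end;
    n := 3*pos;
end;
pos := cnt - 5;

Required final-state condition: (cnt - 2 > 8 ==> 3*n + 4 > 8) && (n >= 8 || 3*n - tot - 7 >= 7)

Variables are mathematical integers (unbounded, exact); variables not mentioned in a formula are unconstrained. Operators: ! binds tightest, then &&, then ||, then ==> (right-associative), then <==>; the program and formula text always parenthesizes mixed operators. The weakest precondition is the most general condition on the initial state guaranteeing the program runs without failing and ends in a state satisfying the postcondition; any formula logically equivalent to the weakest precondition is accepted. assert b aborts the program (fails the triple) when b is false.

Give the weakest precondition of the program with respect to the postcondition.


Working backward. After the program, the postcondition (cnt - 2 > 8 ==> 3*n + 4 > 8) && (n >= 8 || 3*n - tot - 7 >= 7) must hold; in canonical form it is (cnt > 10 ==> 3*n > 4) && (n >= 8 || 3*n >= tot + 14).
Before pos := cnt - 5: (cnt > 10 ==> 3*n > 4) && (n >= 8 || 3*n >= tot + 14)
Then branch requires (cnt > 10 ==> 3*n > 4) && (n >= 8 || 3*n >= tot + 14); else branch requires ((cnt == n + 3*pos || tot < pos - 3) ==> (cnt + pos == 3*n - 12 && (cnt > 10 ==> 9*pos > 4) && (3*pos >= 8 || 9*pos >= tot + 14))) && ((!(cnt == n + 3*pos || tot < pos - 3)) ==> ((cnt > 10 ==> 9*n > 4) && (3*n >= 8 || 9*n >= tot + 14))).
Before the if: ((2*n >= tot ==> cnt <= 16) ==> ((cnt > 10 ==> 3*n > 4) && (n >= 8 || 3*n >= tot + 14))) && ((!(2*n >= tot ==> cnt <= 16)) ==> (((cnt == n + 3*pos || tot < pos - 3) ==> (cnt + pos == 3*n - 12 && (cnt > 10 ==> 9*pos > 4) && (3*pos >= 8 || 9*pos >= tot + 14))) && ((!(cnt == n + 3*pos || tot < pos - 3)) ==> ((cnt > 10 ==> 9*n > 4) && (3*n >= 8 || 9*n >= tot + 14)))))
Answer: WP = ((2*n >= tot ==> cnt <= 16) ==> ((cnt > 10 ==> 3*n > 4) && (n >= 8 || 3*n >= tot + 14))) && ((!(2*n >= tot ==> cnt <= 16)) ==> (((cnt == n + 3*pos || tot < pos - 3) ==> (cnt + pos == 3*n - 12 && (cnt > 10 ==> 9*pos > 4) && (3*pos >= 8 || 9*pos >= tot + 14))) && ((!(cnt == n + 3*pos || tot < pos - 3)) ==> ((cnt > 10 ==> 9*n > 4) && (3*n >= 8 || 9*n >= tot + 14)))))


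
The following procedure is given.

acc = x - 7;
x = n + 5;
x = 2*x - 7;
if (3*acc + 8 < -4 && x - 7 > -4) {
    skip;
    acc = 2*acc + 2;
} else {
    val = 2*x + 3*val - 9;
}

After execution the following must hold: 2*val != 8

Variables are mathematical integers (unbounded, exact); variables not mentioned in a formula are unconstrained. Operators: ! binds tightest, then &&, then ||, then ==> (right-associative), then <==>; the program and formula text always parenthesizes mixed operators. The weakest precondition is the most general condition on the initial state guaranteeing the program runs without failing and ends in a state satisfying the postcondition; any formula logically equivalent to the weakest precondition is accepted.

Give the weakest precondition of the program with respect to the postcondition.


Working backward. After the program, 2*val != 8 must hold.
Then branch requires 2*val != 8; else branch requires 6*val + 4*x != 26.
Before the if: ((3*acc < -12 && x > 3) ==> 2*val != 8) && ((!(3*acc < -12 && x > 3)) ==> 6*val + 4*x != 26)
Before x := 2*x - 7: ((3*acc < -12 && 2*x > 10) ==> 2*val != 8) && ((!(3*acc < -12 && 2*x > 10)) ==> 6*val + 8*x != 54)
Before x := n + 5: ((3*acc < -12 && 2*n > 0) ==> 2*val != 8) && ((!(3*acc < -12 && 2*n > 0)) ==> 8*n + 6*val != 14)
Before acc := x - 7: ((3*x < 9 && 2*n > 0) ==> 2*val != 8) && ((!(3*x < 9 && 2*n > 0)) ==> 8*n + 6*val != 14)
Answer: WP = ((3*x < 9 && 2*n > 0) ==> 2*val != 8) && ((!(3*x < 9 && 2*n > 0)) ==> 8*n + 6*val != 14)


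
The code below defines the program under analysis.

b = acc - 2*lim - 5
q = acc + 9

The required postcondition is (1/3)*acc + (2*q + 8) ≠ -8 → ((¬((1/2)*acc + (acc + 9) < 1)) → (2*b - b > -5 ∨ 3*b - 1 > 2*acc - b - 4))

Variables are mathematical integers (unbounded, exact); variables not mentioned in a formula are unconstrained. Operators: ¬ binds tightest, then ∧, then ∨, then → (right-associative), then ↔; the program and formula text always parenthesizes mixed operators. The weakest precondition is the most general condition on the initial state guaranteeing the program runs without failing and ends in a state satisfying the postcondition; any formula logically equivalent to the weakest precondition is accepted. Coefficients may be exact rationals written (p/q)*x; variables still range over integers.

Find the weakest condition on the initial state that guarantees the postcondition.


Working backward. After the program, the postcondition (1/3)*acc + (2*q + 8) ≠ -8 → ((¬((1/2)*acc + (acc + 9) < 1)) → (2*b - b > -5 ∨ 3*b - 1 > 2*acc - b - 4)) must hold; in canonical form it is (1/3)*acc + 2*q ≠ -16 → ((¬((3/2)*acc < -8)) → (b > -5 ∨ 4*b > 2*acc - 3)).
Before q := acc + 9: (7/3)*acc ≠ -34 → ((¬((3/2)*acc < -8)) → (b > -5 ∨ 4*b > 2*acc - 3))
Before b := acc - 2*lim - 5: (7/3)*acc ≠ -34 → ((¬((3/2)*acc < -8)) → (acc > 2*lim ∨ 2*acc > 8*lim + 17))
Answer: WP = (7/3)*acc ≠ -34 → ((¬((3/2)*acc < -8)) → (acc > 2*lim ∨ 2*acc > 8*lim + 17))
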